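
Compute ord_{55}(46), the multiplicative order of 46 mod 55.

10

Since 46 ∈ (Z/55Z)^×, its order divides φ(55) = φ(5·11) = (5−1)·(11−1) = 4·10 = 40 = 2^3 · 5.
Divisors of 40: 1, 2, 4, 5, 8, 10, 20, 40.
Test each divisor d:
46^1 ≡ 46 (mod 55)
46^2 ≡ 26 (mod 55)
46^4 ≡ 16 (mod 55)
46^5 ≡ 21 (mod 55)
46^8 ≡ 36 (mod 55)
46^10 ≡ 1 (mod 55) ✓
The smallest such exponent is 10, so the order of 46 is 10.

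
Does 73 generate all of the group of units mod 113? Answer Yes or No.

φ(113) = 113 − 1 = 112 = 2^4 · 7.
Test 73^(112/q) mod 113 for each prime factor q of 112:
73^56 ≡ 112 (mod 113)  [q = 2: ≢ 1 ✓]
73^16 ≡ 1 (mod 113)  [q = 7: ≡ 1 ✗]
Since 73^16 ≡ 1, the order of 73 divides 16 < 112, so 73 is not a primitive root.

No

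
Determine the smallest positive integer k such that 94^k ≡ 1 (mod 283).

141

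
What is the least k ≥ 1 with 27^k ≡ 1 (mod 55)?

The order of 27 must divide φ(55) = φ(5·11) = (5−1)·(11−1) = 4·10 = 40 = 2^3 · 5.
Divisors of 40: 1, 2, 4, 5, 8, 10, 20, 40.
Check 27^d mod 55 for each divisor in increasing order:
27^1 ≡ 27 (mod 55)
27^2 ≡ 14 (mod 55)
27^4 ≡ 31 (mod 55)
27^5 ≡ 12 (mod 55)
27^8 ≡ 26 (mod 55)
27^10 ≡ 34 (mod 55)
27^20 ≡ 1 (mod 55) ✓
So ord_55(27) = 20.

20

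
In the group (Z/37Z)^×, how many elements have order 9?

6

φ(37) = 37 − 1 = 36 = 2^2 · 3^2.
(Z/37Z)^× is cyclic (|G| = 36); a cyclic group of order m has exactly φ(d) elements of each order d | m, and none otherwise.
9 = 3^2 divides 36, and φ(9) = 6.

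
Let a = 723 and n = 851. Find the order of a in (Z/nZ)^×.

Since 723 ∈ (Z/851Z)^×, its order divides φ(851) = φ(23·37) = (23−1)·(37−1) = 22·36 = 792 = 2^3 · 3^2 · 11.
Divisors of 792: 1, 2, 3, 4, 6, 8, 9, 11, 12, 18, 22, 24, 33, 36, 44, 66, 72, 88, 99, 132, 198, 264, 396, 792.
Test each divisor d:
723^1 ≡ 723
723^2 ≡ 215
723^3 ≡ 563
723^4 ≡ 271
723^6 ≡ 397
723^8 ≡ 255
723^9 ≡ 549
723^11 ≡ 597
723^12 ≡ 174
723^18 ≡ 147
723^22 ≡ 691
723^24 ≡ 491
723^33 ≡ 643
723^36 ≡ 334
723^44 ≡ 70
723^66 ≡ 714
723^72 ≡ 75
723^88 ≡ 645
723^99 ≡ 413
723^132 ≡ 47
723^198 ≡ 369
723^264 ≡ 507
723^396 ≡ 1
Hence ord(723) = 396.

396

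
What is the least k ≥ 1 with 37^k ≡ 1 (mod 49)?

21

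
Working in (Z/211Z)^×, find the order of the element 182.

105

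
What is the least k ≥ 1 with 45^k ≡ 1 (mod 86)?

14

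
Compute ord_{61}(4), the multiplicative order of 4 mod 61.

Since 4 ∈ (Z/61Z)^×, its order divides φ(61) = 61 − 1 = 60 = 2^2 · 3 · 5.
Divisors of 60: 1, 2, 3, 4, 5, 6, 10, 12, 15, 20, 30, 60.
Evaluate successive powers at the divisors of 60:
4^1 ≡ 4 (mod 61)
4^2 ≡ 16 (mod 61)
4^3 ≡ 3 (mod 61)
4^4 ≡ 12 (mod 61)
4^5 ≡ 48 (mod 61)
4^6 ≡ 9 (mod 61)
4^10 ≡ 47 (mod 61)
4^12 ≡ 20 (mod 61)
4^15 ≡ 60 (mod 61)
4^20 ≡ 13 (mod 61)
4^30 ≡ 1 (mod 61) ✓
The smallest such exponent is 30, so the order of 4 is 30.

30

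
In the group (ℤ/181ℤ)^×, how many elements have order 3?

2

φ(181) = 181 − 1 = 180 = 2^2 · 3^2 · 5.
(Z/181Z)^× is cyclic (|G| = 180); a cyclic group of order m has exactly φ(d) elements of each order d | m, and none otherwise.
3 | 180, and φ(3) = 3 − 1 = 2.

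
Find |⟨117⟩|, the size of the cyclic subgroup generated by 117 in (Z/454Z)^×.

Since 117 ∈ (Z/454Z)^×, its order divides φ(454) = φ(2)·φ(227) = 1·226 = 226 = 2 · 113.
Divisors of 226: 1, 2, 113, 226.
Compute 117^d (mod 454) for the divisors d until we hit 1:
117^1 ≡ 117 (mod 454)
117^2 ≡ 69 (mod 454)
117^113 ≡ 453 (mod 454)
117^226 ≡ 1 (mod 454) ✓
So ord_454(117) = 226.

226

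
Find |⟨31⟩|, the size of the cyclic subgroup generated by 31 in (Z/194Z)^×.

48

The order of 31 must divide φ(194) = φ(2)·φ(97) = 1·96 = 96 = 2^5 · 3.
Divisors of 96: 1, 2, 3, 4, 6, 8, 12, 16, 24, 32, 48, 96.
Compute 31^d (mod 194) for the divisors d until we hit 1:
31^1 ≡ 31 (mod 194)
31^2 ≡ 185 (mod 194)
31^3 ≡ 109 (mod 194)
31^4 ≡ 81 (mod 194)
31^6 ≡ 47 (mod 194)
31^8 ≡ 159 (mod 194)
31^12 ≡ 75 (mod 194)
31^16 ≡ 61 (mod 194)
31^24 ≡ 193 (mod 194)
31^32 ≡ 35 (mod 194)
31^48 ≡ 1 (mod 194) ✓
The smallest such exponent is 48, so the order of 31 is 48.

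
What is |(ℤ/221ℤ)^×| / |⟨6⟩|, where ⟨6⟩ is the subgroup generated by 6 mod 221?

4

ord(6) | φ(221) = φ(13·17) = (13−1)·(17−1) = 12·16 = 192 = 2^6 · 3.
Divisors of 192: 1, 2, 3, 4, 6, 8, 12, 16, 24, 32, 48, 64, 96, 192.
Test each divisor d:
6^1 ≡ 6 (mod 221)
6^2 ≡ 36 (mod 221)
6^3 ≡ 216 (mod 221)
6^4 ≡ 191 (mod 221)
6^6 ≡ 25 (mod 221)
6^8 ≡ 16 (mod 221)
6^12 ≡ 183 (mod 221)
6^16 ≡ 35 (mod 221)
6^24 ≡ 118 (mod 221)
6^32 ≡ 120 (mod 221)
6^48 ≡ 1 (mod 221) ✓
The order of 6 is 48, so the subgroup it generates has 48 elements.
Index = |(Z/221Z)^×| / |⟨6⟩| = 192 / 48 = 4.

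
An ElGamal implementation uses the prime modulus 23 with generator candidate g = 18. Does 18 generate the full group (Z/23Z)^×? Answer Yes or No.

No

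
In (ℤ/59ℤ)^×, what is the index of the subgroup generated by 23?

By Lagrange's theorem, ord_59(23) divides φ(59) = 59 − 1 = 58 = 2 · 29.
Divisors of 58: 1, 2, 29, 58.
Test each divisor d:
23^1 ≡ 23 (mod 59)
23^2 ≡ 57 (mod 59)
23^29 ≡ 58 (mod 59)
23^58 ≡ 1 (mod 59) ✓
So ord_59(23) = 58, hence |⟨23⟩| = 58.
The index is φ(59) / ord(23) = 58 / 58 = 1.

1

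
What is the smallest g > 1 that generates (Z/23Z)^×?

φ(23) = 23 − 1 = 22 = 2 · 11.
Test candidates g = 2, 3, … against the prime factors q ∈ {2, 11} of φ(23): g is a generator iff g^(22/q) ≢ 1 for every such q.
g = 2: 2^11 ≡ 1 — hits 1, so not a primitive root.
g = 3: 3^11 ≡ 1 — hits 1, so not a primitive root.
g = 4: 4^11 ≡ 1 — hits 1, so not a primitive root.
g = 5: 5^11 ≡ 22; 5^2 ≡ 2 — none is 1, so 5 is a primitive root.
So 5 is the smallest generator of (Z/23Z)^×.

5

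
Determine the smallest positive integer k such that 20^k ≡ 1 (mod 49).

By Lagrange's theorem, ord_49(20) divides φ(49) = φ(7^2) = 7·(7−1) = 42 = 2 · 3 · 7.
Divisors of 42: 1, 2, 3, 6, 7, 14, 21, 42.
Check 20^d mod 49 for each divisor in increasing order:
20^1 ≡ 20 (mod 49)
20^2 ≡ 8 (mod 49)
20^3 ≡ 13 (mod 49)
20^6 ≡ 22 (mod 49)
20^7 ≡ 48 (mod 49)
20^14 ≡ 1 (mod 49) ✓
Hence ord(20) = 14.

14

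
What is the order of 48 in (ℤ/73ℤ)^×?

Since 48 ∈ (Z/73Z)^×, its order divides φ(73) = 73 − 1 = 72 = 2^3 · 3^2.
Divisors of 72: 1, 2, 3, 4, 6, 8, 9, 12, 18, 24, 36, 72.
Check 48^d mod 73 for each divisor in increasing order:
48^1 ≡ 48
48^2 ≡ 41
48^3 ≡ 70
48^4 ≡ 2
48^6 ≡ 9
48^8 ≡ 4
48^9 ≡ 46
48^12 ≡ 8
48^18 ≡ 72
48^24 ≡ 64
48^36 ≡ 1
Hence ord(48) = 36.

36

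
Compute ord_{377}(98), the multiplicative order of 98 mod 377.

The order of 98 must divide φ(377) = φ(13·29) = (13−1)·(29−1) = 12·28 = 336 = 2^4 · 3 · 7.
Divisors of 336: 1, 2, 3, 4, 6, 7, 8, 12, 14, 16, 21, 24, 28, 42, 48, 56, 84, 112, 168, 336.
Evaluate successive powers at the divisors of 336:
98^1 ≡ 98 (mod 377)
98^2 ≡ 179 (mod 377)
98^3 ≡ 200 (mod 377)
98^4 ≡ 373 (mod 377)
98^6 ≡ 38 (mod 377)
98^7 ≡ 331 (mod 377)
98^8 ≡ 16 (mod 377)
98^12 ≡ 313 (mod 377)
98^14 ≡ 231 (mod 377)
98^16 ≡ 256 (mod 377)
98^21 ≡ 307 (mod 377)
98^24 ≡ 326 (mod 377)
98^28 ≡ 204 (mod 377)
98^42 ≡ 376 (mod 377)
98^48 ≡ 339 (mod 377)
98^56 ≡ 146 (mod 377)
98^84 ≡ 1 (mod 377) ✓
Hence ord(98) = 84.

84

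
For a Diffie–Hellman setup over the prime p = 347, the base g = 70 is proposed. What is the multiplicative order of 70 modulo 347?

Since 70 ∈ (Z/347Z)^×, its order divides φ(347) = 347 − 1 = 346 = 2 · 173.
Divisors of 346: 1, 2, 173, 346.
Compute 70^d (mod 347) for the divisors d until we hit 1:
70^1 ≡ 70 (mod 347)
70^2 ≡ 42 (mod 347)
70^173 ≡ 346 (mod 347)
70^346 ≡ 1 (mod 347) ✓
Therefore the multiplicative order of 70 modulo 347 is 346.

346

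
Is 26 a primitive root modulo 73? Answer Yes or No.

φ(73) = 73 − 1 = 72 = 2^3 · 3^2.
26 is a primitive root mod 73 iff 26^(φ(73)/q) ≢ 1 for every prime q | φ(73), i.e. q ∈ {2, 3}.
26^36 ≡ 72 (mod 73)  [q = 2: ≢ 1 ✓]
26^24 ≡ 8 (mod 73)  [q = 3: ≢ 1 ✓]
None equal 1, so ord_73(26) = 72: 26 is a primitive root.

Yes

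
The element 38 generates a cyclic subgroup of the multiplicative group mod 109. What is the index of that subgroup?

By Lagrange's theorem, ord_109(38) divides φ(109) = 109 − 1 = 108 = 2^2 · 3^3.
Divisors of 108: 1, 2, 3, 4, 6, 9, 12, 18, 27, 36, 54, 108.
Evaluate successive powers at the divisors of 108:
38^1 ≡ 38 (mod 109)
38^2 ≡ 27 (mod 109)
38^3 ≡ 45 (mod 109)
38^4 ≡ 75 (mod 109)
38^6 ≡ 63 (mod 109)
38^9 ≡ 1 (mod 109) ✓
So ord_109(38) = 9, hence |⟨38⟩| = 9.
The index is φ(109) / ord(38) = 108 / 9 = 12.

12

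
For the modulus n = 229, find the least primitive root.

φ(229) = 229 − 1 = 228 = 2^2 · 3 · 19.
Test candidates g = 2, 3, … against the prime factors q ∈ {2, 3, 19} of φ(229): g is a generator iff g^(228/q) ≢ 1 for every such q.
g = 2: 2^114 ≡ 228; 2^76 ≡ 1 — hits 1, so not a primitive root.
g = 3: 3^114 ≡ 1 — hits 1, so not a primitive root.
g = 4: 4^114 ≡ 1 — hits 1, so not a primitive root.
g = 5: 5^114 ≡ 1 — hits 1, so not a primitive root.
g = 6: 6^114 ≡ 228; 6^76 ≡ 134; 6^12 ≡ 165 — none is 1, so 6 is a primitive root.
So 6 is the smallest generator of (Z/229Z)^×.

6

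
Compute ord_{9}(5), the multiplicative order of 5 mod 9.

6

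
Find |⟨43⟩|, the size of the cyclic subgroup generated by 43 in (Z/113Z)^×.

112

The order of 43 must divide φ(113) = 113 − 1 = 112 = 2^4 · 7.
Divisors of 112: 1, 2, 4, 7, 8, 14, 16, 28, 56, 112.
Evaluate successive powers at the divisors of 112:
43^1 ≡ 43 (mod 113)
43^2 ≡ 41 (mod 113)
43^4 ≡ 99 (mod 113)
43^7 ≡ 65 (mod 113)
43^8 ≡ 83 (mod 113)
43^14 ≡ 44 (mod 113)
43^16 ≡ 109 (mod 113)
43^28 ≡ 15 (mod 113)
43^56 ≡ 112 (mod 113)
43^112 ≡ 1 (mod 113) ✓
Hence ord(43) = 112.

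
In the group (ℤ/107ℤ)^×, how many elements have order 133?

φ(107) = 107 − 1 = 106 = 2 · 53.
(Z/107Z)^× is cyclic (|G| = 106); a cyclic group of order m has exactly φ(d) elements of each order d | m, and none otherwise.
Since 133 ∤ 106, the count is 0.

0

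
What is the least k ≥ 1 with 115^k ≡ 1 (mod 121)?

The order of 115 must divide φ(121) = φ(11^2) = 11·(11−1) = 110 = 2 · 5 · 11.
Divisors of 110: 1, 2, 5, 10, 11, 22, 55, 110.
Compute 115^d (mod 121) for the divisors d until we hit 1:
115^1 ≡ 115
115^2 ≡ 36
115^5 ≡ 89
115^10 ≡ 56
115^11 ≡ 27
115^22 ≡ 3
115^55 ≡ 1
Therefore the multiplicative order of 115 modulo 121 is 55.

55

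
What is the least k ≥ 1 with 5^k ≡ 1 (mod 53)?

52

The order of 5 must divide φ(53) = 53 − 1 = 52 = 2^2 · 13.
Divisors of 52: 1, 2, 4, 13, 26, 52.
Check 5^d mod 53 for each divisor in increasing order:
5^1 ≡ 5
5^2 ≡ 25
5^4 ≡ 42
5^13 ≡ 23
5^26 ≡ 52
5^52 ≡ 1
So ord_53(5) = 52.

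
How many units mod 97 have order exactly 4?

φ(97) = 97 − 1 = 96 = 2^5 · 3.
In a cyclic group of order 96, there are φ(d) elements of order d for each divisor d of 96, and zero for non-divisors.
4 = 2^2 divides 96, and φ(4) = 2.

2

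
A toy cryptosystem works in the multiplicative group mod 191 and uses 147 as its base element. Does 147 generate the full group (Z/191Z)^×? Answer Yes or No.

φ(191) = 191 − 1 = 190 = 2 · 5 · 19.
It suffices to check that the order of 147 is not a proper divisor of 190: compute 147^(190/q) for q ∈ {2, 5, 19}.
147^95 ≡ 1 (mod 191)  [q = 2: ≡ 1 ✗]
147^38 ≡ 109 (mod 191)  [q = 5: ≢ 1 ✓]
147^10 ≡ 30 (mod 191)  [q = 19: ≢ 1 ✓]
The check at q = 2 fails, so 147 generates a proper subgroup.

No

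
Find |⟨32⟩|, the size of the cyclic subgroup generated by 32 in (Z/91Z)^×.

The order of 32 must divide φ(91) = φ(7·13) = (7−1)·(13−1) = 6·12 = 72 = 2^3 · 3^2.
Divisors of 72: 1, 2, 3, 4, 6, 8, 9, 12, 18, 24, 36, 72.
Test each divisor d:
32^1 ≡ 32 (mod 91)
32^2 ≡ 23 (mod 91)
32^3 ≡ 8 (mod 91)
32^4 ≡ 74 (mod 91)
32^6 ≡ 64 (mod 91)
32^8 ≡ 16 (mod 91)
32^9 ≡ 57 (mod 91)
32^12 ≡ 1 (mod 91) ✓
Hence ord(32) = 12.

12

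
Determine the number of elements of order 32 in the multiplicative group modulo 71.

0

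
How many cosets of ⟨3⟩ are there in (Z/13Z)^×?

By Lagrange's theorem, ord_13(3) divides φ(13) = 13 − 1 = 12 = 2^2 · 3.
Divisors of 12: 1, 2, 3, 4, 6, 12.
Check 3^d mod 13 for each divisor in increasing order:
3^1 ≡ 3
3^2 ≡ 9
3^3 ≡ 1
So ord_13(3) = 3, hence |⟨3⟩| = 3.
The index is φ(13) / ord(3) = 12 / 3 = 4.

4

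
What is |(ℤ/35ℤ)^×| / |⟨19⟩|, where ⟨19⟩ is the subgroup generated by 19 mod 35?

4

ord(19) | φ(35) = φ(5·7) = (5−1)·(7−1) = 4·6 = 24 = 2^3 · 3.
Divisors of 24: 1, 2, 3, 4, 6, 8, 12, 24.
Test each divisor d:
19^1 ≡ 19 (mod 35)
19^2 ≡ 11 (mod 35)
19^3 ≡ 34 (mod 35)
19^4 ≡ 16 (mod 35)
19^6 ≡ 1 (mod 35) ✓
So ord_35(19) = 6, hence |⟨19⟩| = 6.
The index is φ(35) / ord(19) = 24 / 6 = 4.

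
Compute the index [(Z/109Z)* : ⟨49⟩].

Since 49 ∈ (Z/109Z)^×, its order divides φ(109) = 109 − 1 = 108 = 2^2 · 3^3.
Divisors of 108: 1, 2, 3, 4, 6, 9, 12, 18, 27, 36, 54, 108.
Test each divisor d:
49^1 ≡ 49
49^2 ≡ 3
49^3 ≡ 38
49^4 ≡ 9
49^6 ≡ 27
49^9 ≡ 45
49^12 ≡ 75
49^18 ≡ 63
49^27 ≡ 1
Thus |⟨49⟩| = ord(49) = 27.
The index is φ(109) / ord(49) = 108 / 27 = 4.

4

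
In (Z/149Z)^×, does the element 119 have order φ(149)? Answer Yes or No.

φ(149) = 149 − 1 = 148 = 2^2 · 37.
An element g generates (Z/149Z)^× iff g^(148/q) ≢ 1 (mod 149) for each prime q ∈ {2, 37}.
119^74 ≡ 1 (mod 149)  [q = 2: ≡ 1 ✗]
119^4 ≡ 36 (mod 149)  [q = 37: ≢ 1 ✓]
Since 119^74 ≡ 1, the order of 119 divides 74 < 148, so 119 is not a primitive root.

No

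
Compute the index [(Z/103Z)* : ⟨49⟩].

ord(49) | φ(103) = 103 − 1 = 102 = 2 · 3 · 17.
Divisors of 102: 1, 2, 3, 6, 17, 34, 51, 102.
Check 49^d mod 103 for each divisor in increasing order:
49^1 ≡ 49 (mod 103)
49^2 ≡ 32 (mod 103)
49^3 ≡ 23 (mod 103)
49^6 ≡ 14 (mod 103)
49^17 ≡ 56 (mod 103)
49^34 ≡ 46 (mod 103)
49^51 ≡ 1 (mod 103) ✓
So ord_103(49) = 51, hence |⟨49⟩| = 51.
[(Z/103Z)^× : ⟨49⟩] = 102/51 = 2.

2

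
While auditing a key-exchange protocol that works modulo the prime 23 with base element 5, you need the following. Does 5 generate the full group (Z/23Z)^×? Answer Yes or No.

Yes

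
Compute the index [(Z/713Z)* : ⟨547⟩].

The order of 547 must divide φ(713) = φ(23·31) = (23−1)·(31−1) = 22·30 = 660 = 2^2 · 3 · 5 · 11.
Divisors of 660: 1, 2, 3, 4, 5, 6, 10, 11, 12, 15, 20, 22, 30, 33, 44, 55, 60, 66, 110, 132, 165, 220, 330, 660.
Check 547^d mod 713 for each divisor in increasing order:
547^1 ≡ 547
547^2 ≡ 462
547^3 ≡ 312
547^4 ≡ 257
547^5 ≡ 118
547^6 ≡ 376
547^10 ≡ 377
547^11 ≡ 162
547^12 ≡ 202
547^15 ≡ 280
547^20 ≡ 242
547^22 ≡ 576
547^30 ≡ 683
547^33 ≡ 622
547^44 ≡ 231
547^55 ≡ 346
547^60 ≡ 187
547^66 ≡ 438
547^110 ≡ 645
547^132 ≡ 47
547^165 ≡ 1
Thus |⟨547⟩| = ord(547) = 165.
Index = |(Z/713Z)^×| / |⟨547⟩| = 660 / 165 = 4.

4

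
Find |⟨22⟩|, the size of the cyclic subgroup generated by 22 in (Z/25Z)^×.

ord(22) | φ(25) = φ(5^2) = 5·(5−1) = 20 = 2^2 · 5.
Divisors of 20: 1, 2, 4, 5, 10, 20.
Check 22^d mod 25 for each divisor in increasing order:
22^1 ≡ 22
22^2 ≡ 9
22^4 ≡ 6
22^5 ≡ 7
22^10 ≡ 24
22^20 ≡ 1
Therefore the multiplicative order of 22 modulo 25 is 20.

20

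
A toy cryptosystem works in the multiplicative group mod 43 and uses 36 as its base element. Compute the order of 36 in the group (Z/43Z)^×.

ord(36) | φ(43) = 43 − 1 = 42 = 2 · 3 · 7.
Divisors of 42: 1, 2, 3, 6, 7, 14, 21, 42.
Test each divisor d:
36^1 ≡ 36 (mod 43)
36^2 ≡ 6 (mod 43)
36^3 ≡ 1 (mod 43) ✓
Hence ord(36) = 3.

3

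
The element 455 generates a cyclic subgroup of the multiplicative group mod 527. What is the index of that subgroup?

ord(455) | φ(527) = φ(17·31) = (17−1)·(31−1) = 16·30 = 480 = 2^5 · 3 · 5.
Divisors of 480: 1, 2, 3, 4, 5, 6, 8, 10, 12, 15, 16, 20, 24, 30, 32, 40, 48, 60, 80, 96, 120, 160, 240, 480.
Evaluate successive powers at the divisors of 480:
455^1 ≡ 455 (mod 527)
455^2 ≡ 441 (mod 527)
455^3 ≡ 395 (mod 527)
455^4 ≡ 18 (mod 527)
455^5 ≡ 285 (mod 527)
455^6 ≡ 33 (mod 527)
455^8 ≡ 324 (mod 527)
455^10 ≡ 67 (mod 527)
455^12 ≡ 35 (mod 527)
455^15 ≡ 123 (mod 527)
455^16 ≡ 103 (mod 527)
455^20 ≡ 273 (mod 527)
455^24 ≡ 171 (mod 527)
455^30 ≡ 373 (mod 527)
455^32 ≡ 69 (mod 527)
455^40 ≡ 222 (mod 527)
455^48 ≡ 256 (mod 527)
455^60 ≡ 1 (mod 527) ✓
So ord_527(455) = 60, hence |⟨455⟩| = 60.
Index = |(Z/527Z)^×| / |⟨455⟩| = 480 / 60 = 8.

8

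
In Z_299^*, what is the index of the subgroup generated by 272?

12

Since 272 ∈ (Z/299Z)^×, its order divides φ(299) = φ(13·23) = (13−1)·(23−1) = 12·22 = 264 = 2^3 · 3 · 11.
Divisors of 264: 1, 2, 3, 4, 6, 8, 11, 12, 22, 24, 33, 44, 66, 88, 132, 264.
Check 272^d mod 299 for each divisor in increasing order:
272^1 ≡ 272
272^2 ≡ 131
272^3 ≡ 51
272^4 ≡ 118
272^6 ≡ 209
272^8 ≡ 170
272^11 ≡ 298
272^12 ≡ 27
272^22 ≡ 1
The order of 272 is 22, so the subgroup it generates has 22 elements.
The index is φ(299) / ord(272) = 264 / 22 = 12.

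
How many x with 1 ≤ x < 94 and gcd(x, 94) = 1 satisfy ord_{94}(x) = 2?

1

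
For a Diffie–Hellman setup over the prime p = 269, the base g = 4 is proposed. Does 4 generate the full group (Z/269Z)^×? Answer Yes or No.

No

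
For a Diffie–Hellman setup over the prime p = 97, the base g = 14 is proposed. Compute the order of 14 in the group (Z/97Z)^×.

Since 14 ∈ (Z/97Z)^×, its order divides φ(97) = 97 − 1 = 96 = 2^5 · 3.
Divisors of 96: 1, 2, 3, 4, 6, 8, 12, 16, 24, 32, 48, 96.
Compute 14^d (mod 97) for the divisors d until we hit 1:
14^1 ≡ 14 (mod 97)
14^2 ≡ 2 (mod 97)
14^3 ≡ 28 (mod 97)
14^4 ≡ 4 (mod 97)
14^6 ≡ 8 (mod 97)
14^8 ≡ 16 (mod 97)
14^12 ≡ 64 (mod 97)
14^16 ≡ 62 (mod 97)
14^24 ≡ 22 (mod 97)
14^32 ≡ 61 (mod 97)
14^48 ≡ 96 (mod 97)
14^96 ≡ 1 (mod 97) ✓
Therefore the multiplicative order of 14 modulo 97 is 96.

96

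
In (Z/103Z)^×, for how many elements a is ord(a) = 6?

2

φ(103) = 103 − 1 = 102 = 2 · 3 · 17.
Since (Z/103Z)^× is cyclic of order 102, the number of elements of order d is φ(d) when d | 102 and 0 otherwise.
6 = 2 · 3 divides 102, and φ(6) = 2.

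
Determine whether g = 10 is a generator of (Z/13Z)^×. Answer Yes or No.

No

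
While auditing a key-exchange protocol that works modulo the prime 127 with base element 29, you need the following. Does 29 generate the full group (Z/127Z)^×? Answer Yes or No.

Yes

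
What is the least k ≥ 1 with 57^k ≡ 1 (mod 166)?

82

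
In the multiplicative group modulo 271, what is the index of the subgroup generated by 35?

By Lagrange's theorem, ord_271(35) divides φ(271) = 271 − 1 = 270 = 2 · 3^3 · 5.
Divisors of 270: 1, 2, 3, 5, 6, 9, 10, 15, 18, 27, 30, 45, 54, 90, 135, 270.
Evaluate successive powers at the divisors of 270:
35^1 ≡ 35 (mod 271)
35^2 ≡ 141 (mod 271)
35^3 ≡ 57 (mod 271)
35^5 ≡ 178 (mod 271)
35^6 ≡ 268 (mod 271)
35^9 ≡ 100 (mod 271)
35^10 ≡ 248 (mod 271)
35^15 ≡ 242 (mod 271)
35^18 ≡ 244 (mod 271)
35^27 ≡ 10 (mod 271)
35^30 ≡ 28 (mod 271)
35^45 ≡ 1 (mod 271) ✓
The order of 35 is 45, so the subgroup it generates has 45 elements.
Index = |(Z/271Z)^×| / |⟨35⟩| = 270 / 45 = 6.

6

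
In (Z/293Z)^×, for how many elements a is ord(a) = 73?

φ(293) = 293 − 1 = 292 = 2^2 · 73.
Since (Z/293Z)^× is cyclic of order 292, the number of elements of order d is φ(d) when d | 292 and 0 otherwise.
73 | 292, and φ(73) = 73 − 1 = 72.

72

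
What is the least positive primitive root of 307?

φ(307) = 307 − 1 = 306 = 2 · 3^2 · 17.
Test candidates g = 2, 3, … against the prime factors q ∈ {2, 3, 17} of φ(307): g is a generator iff g^(306/q) ≢ 1 for every such q.
g = 2: 2^153 ≡ 306; 2^102 ≡ 1 — hits 1, so not a primitive root.
g = 3: 3^153 ≡ 306; 3^102 ≡ 1 — hits 1, so not a primitive root.
g = 4: 4^153 ≡ 1 — hits 1, so not a primitive root.
g = 5: 5^153 ≡ 306; 5^102 ≡ 289; 5^18 ≡ 81 — none is 1, so 5 is a primitive root.
Hence the least primitive root of 307 is 5.

5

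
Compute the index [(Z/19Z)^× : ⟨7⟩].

6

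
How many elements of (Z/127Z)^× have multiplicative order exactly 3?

2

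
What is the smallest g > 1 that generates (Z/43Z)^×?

φ(43) = 43 − 1 = 42 = 2 · 3 · 7.
Test candidates g = 2, 3, … against the prime factors q ∈ {2, 3, 7} of φ(43): g is a generator iff g^(42/q) ≢ 1 for every such q.
g = 2: 2^21 ≡ 42; 2^14 ≡ 1 — hits 1, so not a primitive root.
g = 3: 3^21 ≡ 42; 3^14 ≡ 36; 3^6 ≡ 41 — none is 1, so 3 is a primitive root.
The smallest primitive root modulo 43 is 3.

3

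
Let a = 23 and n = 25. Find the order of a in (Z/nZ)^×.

Since 23 ∈ (Z/25Z)^×, its order divides φ(25) = φ(5^2) = 5·(5−1) = 20 = 2^2 · 5.
Divisors of 20: 1, 2, 4, 5, 10, 20.
Evaluate successive powers at the divisors of 20:
23^1 ≡ 23 (mod 25)
23^2 ≡ 4 (mod 25)
23^4 ≡ 16 (mod 25)
23^5 ≡ 18 (mod 25)
23^10 ≡ 24 (mod 25)
23^20 ≡ 1 (mod 25) ✓
So ord_25(23) = 20.

20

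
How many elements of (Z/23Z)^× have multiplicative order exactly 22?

10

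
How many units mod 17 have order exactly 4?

2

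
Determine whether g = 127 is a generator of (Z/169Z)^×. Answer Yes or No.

φ(169) = φ(13^2) = 13·(13−1) = 156 = 2^2 · 3 · 13.
It suffices to check that the order of 127 is not a proper divisor of 156: compute 127^(156/q) for q ∈ {2, 3, 13}.
127^78 ≡ 1 (mod 169)  [q = 2: ≡ 1 ✗]
127^52 ≡ 146 (mod 169)  [q = 3: ≢ 1 ✓]
127^12 ≡ 92 (mod 169)  [q = 13: ≢ 1 ✓]
127^78 ≡ 1 shows ord(127) | 78, strictly less than φ(169); not a primitive root.

No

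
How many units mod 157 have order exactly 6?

2

φ(157) = 157 − 1 = 156 = 2^2 · 3 · 13.
Since (Z/157Z)^× is cyclic of order 156, the number of elements of order d is φ(d) when d | 156 and 0 otherwise.
6 = 2 · 3 divides 156, and φ(6) = 2.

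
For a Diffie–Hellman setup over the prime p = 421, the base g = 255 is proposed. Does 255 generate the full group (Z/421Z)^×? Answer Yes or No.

No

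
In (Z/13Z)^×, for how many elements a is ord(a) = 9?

φ(13) = 13 − 1 = 12 = 2^2 · 3.
Since (Z/13Z)^× is cyclic of order 12, the number of elements of order d is φ(d) when d | 12 and 0 otherwise.
Here 12 is not a multiple of 9, so there are no elements of order 9.

0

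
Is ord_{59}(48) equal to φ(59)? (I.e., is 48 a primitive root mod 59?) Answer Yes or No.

No

φ(59) = 59 − 1 = 58 = 2 · 29.
An element g generates (Z/59Z)^× iff g^(58/q) ≢ 1 (mod 59) for each prime q ∈ {2, 29}.
48^29 ≡ 1 (mod 59)  [q = 2: ≡ 1 ✗]
48^2 ≡ 3 (mod 59)  [q = 29: ≢ 1 ✓]
The check at q = 2 fails, so 48 generates a proper subgroup.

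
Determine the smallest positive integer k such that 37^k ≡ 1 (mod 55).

By Lagrange's theorem, ord_55(37) divides φ(55) = φ(5·11) = (5−1)·(11−1) = 4·10 = 40 = 2^3 · 5.
Divisors of 40: 1, 2, 4, 5, 8, 10, 20, 40.
Test each divisor d:
37^1 ≡ 37
37^2 ≡ 49
37^4 ≡ 36
37^5 ≡ 12
37^8 ≡ 31
37^10 ≡ 34
37^20 ≡ 1
So ord_55(37) = 20.

20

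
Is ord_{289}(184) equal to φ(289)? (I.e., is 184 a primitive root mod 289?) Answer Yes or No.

φ(289) = φ(17^2) = 17·(17−1) = 272 = 2^4 · 17.
Test 184^(272/q) mod 289 for each prime factor q of 272:
184^136 ≡ 288 (mod 289)  [q = 2: ≢ 1 ✓]
184^16 ≡ 137 (mod 289)  [q = 17: ≢ 1 ✓]
All checks pass, so 184 has order 272 and is a primitive root modulo 289.

Yes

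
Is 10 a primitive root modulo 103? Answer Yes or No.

No

φ(103) = 103 − 1 = 102 = 2 · 3 · 17.
Test 10^(102/q) mod 103 for each prime factor q of 102:
10^51 ≡ 102 (mod 103)  [q = 2: ≢ 1 ✓]
10^34 ≡ 1 (mod 103)  [q = 3: ≡ 1 ✗]
10^6 ≡ 76 (mod 103)  [q = 17: ≢ 1 ✓]
Since 10^34 ≡ 1, the order of 10 divides 34 < 102, so 10 is not a primitive root.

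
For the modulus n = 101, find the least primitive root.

2

φ(101) = 101 − 1 = 100 = 2^2 · 5^2.
g is a primitive root iff g^(100/q) ≢ 1 (mod 101) for each prime q ∈ {2, 5}.
g = 2: 2^50 ≡ 100; 2^20 ≡ 95 — none is 1, so 2 is a primitive root.
So 2 is the smallest generator of (Z/101Z)^×.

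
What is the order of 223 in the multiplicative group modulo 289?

136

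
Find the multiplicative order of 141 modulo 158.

13

Since 141 ∈ (Z/158Z)^×, its order divides φ(158) = φ(2)·φ(79) = 1·78 = 78 = 2 · 3 · 13.
Divisors of 78: 1, 2, 3, 6, 13, 26, 39, 78.
Check 141^d mod 158 for each divisor in increasing order:
141^1 ≡ 141
141^2 ≡ 131
141^3 ≡ 143
141^6 ≡ 67
141^13 ≡ 1
The smallest such exponent is 13, so the order of 141 is 13.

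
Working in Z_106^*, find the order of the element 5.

52

The order of 5 must divide φ(106) = φ(2)·φ(53) = 1·52 = 52 = 2^2 · 13.
Divisors of 52: 1, 2, 4, 13, 26, 52.
Test each divisor d:
5^1 ≡ 5 (mod 106)
5^2 ≡ 25 (mod 106)
5^4 ≡ 95 (mod 106)
5^13 ≡ 23 (mod 106)
5^26 ≡ 105 (mod 106)
5^52 ≡ 1 (mod 106) ✓
The smallest such exponent is 52, so the order of 5 is 52.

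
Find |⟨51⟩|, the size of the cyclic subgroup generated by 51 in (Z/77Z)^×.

30

By Lagrange's theorem, ord_77(51) divides φ(77) = φ(7·11) = (7−1)·(11−1) = 6·10 = 60 = 2^2 · 3 · 5.
Divisors of 60: 1, 2, 3, 4, 5, 6, 10, 12, 15, 20, 30, 60.
Check 51^d mod 77 for each divisor in increasing order:
51^1 ≡ 51 (mod 77)
51^2 ≡ 60 (mod 77)
51^3 ≡ 57 (mod 77)
51^4 ≡ 58 (mod 77)
51^5 ≡ 32 (mod 77)
51^6 ≡ 15 (mod 77)
51^10 ≡ 23 (mod 77)
51^12 ≡ 71 (mod 77)
51^15 ≡ 43 (mod 77)
51^20 ≡ 67 (mod 77)
51^30 ≡ 1 (mod 77) ✓
Therefore the multiplicative order of 51 modulo 77 is 30.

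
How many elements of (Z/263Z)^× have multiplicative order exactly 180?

0

φ(263) = 263 − 1 = 262 = 2 · 131.
In a cyclic group of order 262, there are φ(d) elements of order d for each divisor d of 262, and zero for non-divisors.
180 does not divide 262, so no element of (Z/263Z)^× has order 180.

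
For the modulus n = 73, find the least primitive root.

5

φ(73) = 73 − 1 = 72 = 2^3 · 3^2.
g is a primitive root iff g^(72/q) ≢ 1 (mod 73) for each prime q ∈ {2, 3}.
g = 2: 2^36 ≡ 1 — hits 1, so not a primitive root.
g = 3: 3^36 ≡ 1 — hits 1, so not a primitive root.
g = 4: 4^36 ≡ 1 — hits 1, so not a primitive root.
g = 5: 5^36 ≡ 72; 5^24 ≡ 8 — none is 1, so 5 is a primitive root.
The smallest primitive root modulo 73 is 5.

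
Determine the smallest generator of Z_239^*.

7

φ(239) = 239 − 1 = 238 = 2 · 7 · 17.
g is a primitive root iff g^(238/q) ≢ 1 (mod 239) for each prime q ∈ {2, 7, 17}.
g = 2: 2^119 ≡ 1 — hits 1, so not a primitive root.
g = 3: 3^119 ≡ 1 — hits 1, so not a primitive root.
g = 4: 4^119 ≡ 1 — hits 1, so not a primitive root.
g = 5: 5^119 ≡ 1 — hits 1, so not a primitive root.
g = 6: 6^119 ≡ 1 — hits 1, so not a primitive root.
g = 7: 7^119 ≡ 238; 7^34 ≡ 24; 7^14 ≡ 211 — none is 1, so 7 is a primitive root.
The smallest primitive root modulo 239 is 7.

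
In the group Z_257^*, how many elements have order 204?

φ(257) = 257 − 1 = 256 = 2^8.
In a cyclic group of order 256, there are φ(d) elements of order d for each divisor d of 256, and zero for non-divisors.
Here 256 is not a multiple of 204, so there are no elements of order 204.

0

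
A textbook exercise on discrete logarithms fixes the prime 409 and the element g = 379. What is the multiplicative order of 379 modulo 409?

The order of 379 must divide φ(409) = 409 − 1 = 408 = 2^3 · 3 · 17.
Divisors of 408: 1, 2, 3, 4, 6, 8, 12, 17, 24, 34, 51, 68, 102, 136, 204, 408.
Check 379^d mod 409 for each divisor in increasing order:
379^1 ≡ 379
379^2 ≡ 82
379^3 ≡ 403
379^4 ≡ 180
379^6 ≡ 36
379^8 ≡ 89
379^12 ≡ 69
379^17 ≡ 408
379^24 ≡ 262
379^34 ≡ 1
Hence ord(379) = 34.

34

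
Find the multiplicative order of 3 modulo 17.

The order of 3 must divide φ(17) = 17 − 1 = 16 = 2^4.
Divisors of 16: 1, 2, 4, 8, 16.
Evaluate successive powers at the divisors of 16:
3^1 ≡ 3 (mod 17)
3^2 ≡ 9 (mod 17)
3^4 ≡ 13 (mod 17)
3^8 ≡ 16 (mod 17)
3^16 ≡ 1 (mod 17) ✓
Therefore the multiplicative order of 3 modulo 17 is 16.

16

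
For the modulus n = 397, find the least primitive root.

φ(397) = 397 − 1 = 396 = 2^2 · 3^2 · 11.
g is a primitive root iff g^(396/q) ≢ 1 (mod 397) for each prime q ∈ {2, 3, 11}.
g = 2: 2^198 ≡ 396; 2^132 ≡ 1 — hits 1, so not a primitive root.
g = 3: 3^198 ≡ 1 — hits 1, so not a primitive root.
g = 4: 4^198 ≡ 1 — hits 1, so not a primitive root.
g = 5: 5^198 ≡ 396; 5^132 ≡ 362; 5^36 ≡ 290 — none is 1, so 5 is a primitive root.
So 5 is the smallest generator of (Z/397Z)^×.

5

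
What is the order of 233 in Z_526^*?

By Lagrange's theorem, ord_526(233) divides φ(526) = φ(2)·φ(263) = 1·262 = 262 = 2 · 131.
Divisors of 262: 1, 2, 131, 262.
Evaluate successive powers at the divisors of 262:
233^1 ≡ 233 (mod 526)
233^2 ≡ 111 (mod 526)
233^131 ≡ 1 (mod 526) ✓
Hence ord(233) = 131.

131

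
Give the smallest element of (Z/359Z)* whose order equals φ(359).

7

φ(359) = 359 − 1 = 358 = 2 · 179.
Test candidates g = 2, 3, … against the prime factors q ∈ {2, 179} of φ(359): g is a generator iff g^(358/q) ≢ 1 for every such q.
g = 2: 2^179 ≡ 1 — hits 1, so not a primitive root.
g = 3: 3^179 ≡ 1 — hits 1, so not a primitive root.
g = 4: 4^179 ≡ 1 — hits 1, so not a primitive root.
g = 5: 5^179 ≡ 1 — hits 1, so not a primitive root.
g = 6: 6^179 ≡ 1 — hits 1, so not a primitive root.
g = 7: 7^179 ≡ 358; 7^2 ≡ 49 — none is 1, so 7 is a primitive root.
So 7 is the smallest generator of (Z/359Z)^×.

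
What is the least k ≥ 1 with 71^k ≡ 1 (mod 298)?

148

Since 71 ∈ (Z/298Z)^×, its order divides φ(298) = φ(2)·φ(149) = 1·148 = 148 = 2^2 · 37.
Divisors of 148: 1, 2, 4, 37, 74, 148.
Test each divisor d:
71^1 ≡ 71 (mod 298)
71^2 ≡ 273 (mod 298)
71^4 ≡ 29 (mod 298)
71^37 ≡ 193 (mod 298)
71^74 ≡ 297 (mod 298)
71^148 ≡ 1 (mod 298) ✓
Therefore the multiplicative order of 71 modulo 298 is 148.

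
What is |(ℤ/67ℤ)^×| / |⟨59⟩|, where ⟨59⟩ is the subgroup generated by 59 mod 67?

6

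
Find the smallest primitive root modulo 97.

φ(97) = 97 − 1 = 96 = 2^5 · 3.
g is a primitive root iff g^(96/q) ≢ 1 (mod 97) for each prime q ∈ {2, 3}.
g = 2: 2^48 ≡ 1 — hits 1, so not a primitive root.
g = 3: 3^48 ≡ 1 — hits 1, so not a primitive root.
g = 4: 4^48 ≡ 1 — hits 1, so not a primitive root.
g = 5: 5^48 ≡ 96; 5^32 ≡ 35 — none is 1, so 5 is a primitive root.
So 5 is the smallest generator of (Z/97Z)^×.

5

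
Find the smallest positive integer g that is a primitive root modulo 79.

φ(79) = 79 − 1 = 78 = 2 · 3 · 13.
Test candidates g = 2, 3, … against the prime factors q ∈ {2, 3, 13} of φ(79): g is a generator iff g^(78/q) ≢ 1 for every such q.
g = 2: 2^39 ≡ 1 — hits 1, so not a primitive root.
g = 3: 3^39 ≡ 78; 3^26 ≡ 23; 3^6 ≡ 18 — none is 1, so 3 is a primitive root.
Hence the least primitive root of 79 is 3.

3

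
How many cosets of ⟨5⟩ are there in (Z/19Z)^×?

2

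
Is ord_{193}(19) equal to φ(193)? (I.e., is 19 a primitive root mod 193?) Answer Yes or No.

Yes

φ(193) = 193 − 1 = 192 = 2^6 · 3.
Test 19^(192/q) mod 193 for each prime factor q of 192:
19^96 ≡ 192 (mod 193)  [q = 2: ≢ 1 ✓]
19^64 ≡ 84 (mod 193)  [q = 3: ≢ 1 ✓]
All checks pass, so 19 has order 192 and is a primitive root modulo 193.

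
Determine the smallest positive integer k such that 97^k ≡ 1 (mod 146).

By Lagrange's theorem, ord_146(97) divides φ(146) = φ(2)·φ(73) = 1·72 = 72 = 2^3 · 3^2.
Divisors of 72: 1, 2, 3, 4, 6, 8, 9, 12, 18, 24, 36, 72.
Check 97^d mod 146 for each divisor in increasing order:
97^1 ≡ 97 (mod 146)
97^2 ≡ 65 (mod 146)
97^3 ≡ 27 (mod 146)
97^4 ≡ 137 (mod 146)
97^6 ≡ 145 (mod 146)
97^8 ≡ 81 (mod 146)
97^9 ≡ 119 (mod 146)
97^12 ≡ 1 (mod 146) ✓
So ord_146(97) = 12.

12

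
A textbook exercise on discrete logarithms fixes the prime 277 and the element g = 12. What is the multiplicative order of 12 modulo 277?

138

The order of 12 must divide φ(277) = 277 − 1 = 276 = 2^2 · 3 · 23.
Divisors of 276: 1, 2, 3, 4, 6, 12, 23, 46, 69, 92, 138, 276.
Evaluate successive powers at the divisors of 276:
12^1 ≡ 12
12^2 ≡ 144
12^3 ≡ 66
12^4 ≡ 238
12^6 ≡ 201
12^12 ≡ 236
12^23 ≡ 117
12^46 ≡ 116
12^69 ≡ 276
12^92 ≡ 160
12^138 ≡ 1
The smallest such exponent is 138, so the order of 12 is 138.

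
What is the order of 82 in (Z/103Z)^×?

51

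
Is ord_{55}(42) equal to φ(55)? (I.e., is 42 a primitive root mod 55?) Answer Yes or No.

55 = 5 · 11 is a product of two distinct odd primes, so (Z/55Z)^× ≅ (Z/5Z)^× × (Z/11Z)^× is not cyclic.
No primitive root modulo 55 exists; in particular 42 is not one.

No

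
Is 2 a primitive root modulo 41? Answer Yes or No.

φ(41) = 41 − 1 = 40 = 2^3 · 5.
It suffices to check that the order of 2 is not a proper divisor of 40: compute 2^(40/q) for q ∈ {2, 5}.
2^20 ≡ 1 (mod 41)  [q = 2: ≡ 1 ✗]
2^8 ≡ 10 (mod 41)  [q = 5: ≢ 1 ✓]
The check at q = 2 fails, so 2 generates a proper subgroup.

No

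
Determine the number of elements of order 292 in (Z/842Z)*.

φ(842) = φ(2)·φ(421) = 1·420 = 420 = 2^2 · 3 · 5 · 7.
In a cyclic group of order 420, there are φ(d) elements of order d for each divisor d of 420, and zero for non-divisors.
Here 420 is not a multiple of 292, so there are no elements of order 292.

0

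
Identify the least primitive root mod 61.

2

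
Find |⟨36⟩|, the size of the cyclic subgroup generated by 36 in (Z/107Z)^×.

The order of 36 must divide φ(107) = 107 − 1 = 106 = 2 · 53.
Divisors of 106: 1, 2, 53, 106.
Evaluate successive powers at the divisors of 106:
36^1 ≡ 36 (mod 107)
36^2 ≡ 12 (mod 107)
36^53 ≡ 1 (mod 107) ✓
Hence ord(36) = 53.

53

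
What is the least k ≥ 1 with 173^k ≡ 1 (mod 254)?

By Lagrange's theorem, ord_254(173) divides φ(254) = φ(2)·φ(127) = 1·126 = 126 = 2 · 3^2 · 7.
Divisors of 126: 1, 2, 3, 6, 7, 9, 14, 18, 21, 42, 63, 126.
Check 173^d mod 254 for each divisor in increasing order:
173^1 ≡ 173
173^2 ≡ 211
173^3 ≡ 181
173^6 ≡ 249
173^7 ≡ 151
173^9 ≡ 111
173^14 ≡ 195
173^18 ≡ 129
173^21 ≡ 235
173^42 ≡ 107
173^63 ≡ 253
173^126 ≡ 1
The smallest such exponent is 126, so the order of 173 is 126.

126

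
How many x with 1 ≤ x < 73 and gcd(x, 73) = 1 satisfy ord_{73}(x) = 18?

φ(73) = 73 − 1 = 72 = 2^3 · 3^2.
(Z/73Z)^× is cyclic (|G| = 72); a cyclic group of order m has exactly φ(d) elements of each order d | m, and none otherwise.
18 = 2 · 3^2 divides 72, and φ(18) = 6.

6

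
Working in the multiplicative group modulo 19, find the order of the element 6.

9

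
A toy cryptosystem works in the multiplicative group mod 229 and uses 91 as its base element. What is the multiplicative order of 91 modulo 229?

57

ord(91) | φ(229) = 229 − 1 = 228 = 2^2 · 3 · 19.
Divisors of 228: 1, 2, 3, 4, 6, 12, 19, 38, 57, 76, 114, 228.
Test each divisor d:
91^1 ≡ 91 (mod 229)
91^2 ≡ 37 (mod 229)
91^3 ≡ 161 (mod 229)
91^4 ≡ 224 (mod 229)
91^6 ≡ 44 (mod 229)
91^12 ≡ 104 (mod 229)
91^19 ≡ 94 (mod 229)
91^38 ≡ 134 (mod 229)
91^57 ≡ 1 (mod 229) ✓
Hence ord(91) = 57.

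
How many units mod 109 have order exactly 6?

φ(109) = 109 − 1 = 108 = 2^2 · 3^3.
Since (Z/109Z)^× is cyclic of order 108, the number of elements of order d is φ(d) when d | 108 and 0 otherwise.
6 = 2 · 3 divides 108, and φ(6) = 2.

2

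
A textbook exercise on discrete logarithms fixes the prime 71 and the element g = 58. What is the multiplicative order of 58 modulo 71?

35

Since 58 ∈ (Z/71Z)^×, its order divides φ(71) = 71 − 1 = 70 = 2 · 5 · 7.
Divisors of 70: 1, 2, 5, 7, 10, 14, 35, 70.
Check 58^d mod 71 for each divisor in increasing order:
58^1 ≡ 58 (mod 71)
58^2 ≡ 27 (mod 71)
58^5 ≡ 37 (mod 71)
58^7 ≡ 5 (mod 71)
58^10 ≡ 20 (mod 71)
58^14 ≡ 25 (mod 71)
58^35 ≡ 1 (mod 71) ✓
Therefore the multiplicative order of 58 modulo 71 is 35.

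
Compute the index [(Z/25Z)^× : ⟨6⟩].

4

ord(6) | φ(25) = φ(5^2) = 5·(5−1) = 20 = 2^2 · 5.
Divisors of 20: 1, 2, 4, 5, 10, 20.
Compute 6^d (mod 25) for the divisors d until we hit 1:
6^1 ≡ 6 (mod 25)
6^2 ≡ 11 (mod 25)
6^4 ≡ 21 (mod 25)
6^5 ≡ 1 (mod 25) ✓
The order of 6 is 5, so the subgroup it generates has 5 elements.
[(Z/25Z)^× : ⟨6⟩] = 20/5 = 4.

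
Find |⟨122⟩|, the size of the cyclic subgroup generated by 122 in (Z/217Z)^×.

The order of 122 must divide φ(217) = φ(7·31) = (7−1)·(31−1) = 6·30 = 180 = 2^2 · 3^2 · 5.
Divisors of 180: 1, 2, 3, 4, 5, 6, 9, 10, 12, 15, 18, 20, 30, 36, 45, 60, 90, 180.
Test each divisor d:
122^1 ≡ 122
122^2 ≡ 128
122^3 ≡ 209
122^4 ≡ 109
122^5 ≡ 61
122^6 ≡ 64
122^9 ≡ 139
122^10 ≡ 32
122^12 ≡ 190
122^15 ≡ 216
122^18 ≡ 8
122^20 ≡ 156
122^30 ≡ 1
The smallest such exponent is 30, so the order of 122 is 30.

30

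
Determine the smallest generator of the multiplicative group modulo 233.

φ(233) = 233 − 1 = 232 = 2^3 · 29.
g is a primitive root iff g^(232/q) ≢ 1 (mod 233) for each prime q ∈ {2, 29}.
g = 2: 2^116 ≡ 1 — hits 1, so not a primitive root.
g = 3: 3^116 ≡ 232; 3^8 ≡ 37 — none is 1, so 3 is a primitive root.
Hence the least primitive root of 233 is 3.

3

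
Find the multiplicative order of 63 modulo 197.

ord(63) | φ(197) = 197 − 1 = 196 = 2^2 · 7^2.
Divisors of 196: 1, 2, 4, 7, 14, 28, 49, 98, 196.
Test each divisor d:
63^1 ≡ 63
63^2 ≡ 29
63^4 ≡ 53
63^7 ≡ 104
63^14 ≡ 178
63^28 ≡ 164
63^49 ≡ 1
The smallest such exponent is 49, so the order of 63 is 49.

49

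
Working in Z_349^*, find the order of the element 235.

348

Since 235 ∈ (Z/349Z)^×, its order divides φ(349) = 349 − 1 = 348 = 2^2 · 3 · 29.
Divisors of 348: 1, 2, 3, 4, 6, 12, 29, 58, 87, 116, 174, 348.
Test each divisor d:
235^1 ≡ 235
235^2 ≡ 83
235^3 ≡ 310
235^4 ≡ 258
235^6 ≡ 125
235^12 ≡ 269
235^29 ≡ 189
235^58 ≡ 123
235^87 ≡ 213
235^116 ≡ 122
235^174 ≡ 348
235^348 ≡ 1
The smallest such exponent is 348, so the order of 235 is 348.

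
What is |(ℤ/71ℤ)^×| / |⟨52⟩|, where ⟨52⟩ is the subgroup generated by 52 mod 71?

1

ord(52) | φ(71) = 71 − 1 = 70 = 2 · 5 · 7.
Divisors of 70: 1, 2, 5, 7, 10, 14, 35, 70.
Test each divisor d:
52^1 ≡ 52 (mod 71)
52^2 ≡ 6 (mod 71)
52^5 ≡ 26 (mod 71)
52^7 ≡ 14 (mod 71)
52^10 ≡ 37 (mod 71)
52^14 ≡ 54 (mod 71)
52^35 ≡ 70 (mod 71)
52^70 ≡ 1 (mod 71) ✓
Thus |⟨52⟩| = ord(52) = 70.
The index is φ(71) / ord(52) = 70 / 70 = 1.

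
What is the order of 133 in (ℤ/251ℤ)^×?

The order of 133 must divide φ(251) = 251 − 1 = 250 = 2 · 5^3.
Divisors of 250: 1, 2, 5, 10, 25, 50, 125, 250.
Compute 133^d (mod 251) for the divisors d until we hit 1:
133^1 ≡ 133 (mod 251)
133^2 ≡ 119 (mod 251)
133^5 ≡ 160 (mod 251)
133^10 ≡ 249 (mod 251)
133^25 ≡ 138 (mod 251)
133^50 ≡ 219 (mod 251)
133^125 ≡ 250 (mod 251)
133^250 ≡ 1 (mod 251) ✓
Hence ord(133) = 250.

250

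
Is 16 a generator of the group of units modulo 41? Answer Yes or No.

No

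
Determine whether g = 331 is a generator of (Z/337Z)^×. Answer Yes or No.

φ(337) = 337 − 1 = 336 = 2^4 · 3 · 7.
An element g generates (Z/337Z)^× iff g^(336/q) ≢ 1 (mod 337) for each prime q ∈ {2, 3, 7}.
331^168 ≡ 1 (mod 337)  [q = 2: ≡ 1 ✗]
331^112 ≡ 1 (mod 337)  [q = 3: ≡ 1 ✗]
331^48 ≡ 295 (mod 337)  [q = 7: ≢ 1 ✓]
Since 331^168 ≡ 1, the order of 331 divides 168 < 336, so 331 is not a primitive root.

No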